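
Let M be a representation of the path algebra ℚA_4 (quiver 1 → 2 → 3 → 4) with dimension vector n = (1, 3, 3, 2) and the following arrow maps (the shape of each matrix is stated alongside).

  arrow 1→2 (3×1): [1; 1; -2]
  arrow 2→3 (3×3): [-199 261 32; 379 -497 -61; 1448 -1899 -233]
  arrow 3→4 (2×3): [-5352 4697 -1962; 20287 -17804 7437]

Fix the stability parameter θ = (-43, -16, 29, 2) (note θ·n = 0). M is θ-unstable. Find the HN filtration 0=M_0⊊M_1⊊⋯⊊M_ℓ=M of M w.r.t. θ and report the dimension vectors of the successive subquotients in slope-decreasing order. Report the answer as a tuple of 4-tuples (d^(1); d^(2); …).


Interval decomposition of M: I[1,4], I[2,3], I[2,4].
HN type (ℓ=4): μ^(1)=29; μ^(2)=31/2; μ^(3)=-16; μ^(4)=-43

((0, 0, 1, 0); (0, 0, 2, 2); (0, 3, 0, 0); (1, 0, 0, 0))


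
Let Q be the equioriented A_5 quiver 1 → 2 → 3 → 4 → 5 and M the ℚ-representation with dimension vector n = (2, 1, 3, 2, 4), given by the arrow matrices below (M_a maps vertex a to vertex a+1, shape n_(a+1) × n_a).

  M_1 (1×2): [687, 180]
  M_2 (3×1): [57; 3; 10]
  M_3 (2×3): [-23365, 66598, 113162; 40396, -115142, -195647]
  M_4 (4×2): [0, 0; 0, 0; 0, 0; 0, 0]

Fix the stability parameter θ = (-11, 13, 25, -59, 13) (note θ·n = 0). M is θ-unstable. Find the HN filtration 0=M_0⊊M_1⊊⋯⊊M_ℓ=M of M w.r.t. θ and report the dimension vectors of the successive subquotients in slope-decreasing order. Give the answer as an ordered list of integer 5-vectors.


Via rank(M_{q-1}∘⋯∘M_p): M ≅ I[1,1], I[1,4], I[3,3], I[3,4], I[5,5]^4.
μ_θ-semistable layers: μ^(1)=25; μ^(2)=13; μ^(3)=-7; μ^(4)=-11; μ^(5)=-17

((0, 0, 1, 0, 0); (0, 0, 0, 0, 4); (0, 1, 1, 1, 0); (2, 0, 0, 0, 0); (0, 0, 1, 1, 0))


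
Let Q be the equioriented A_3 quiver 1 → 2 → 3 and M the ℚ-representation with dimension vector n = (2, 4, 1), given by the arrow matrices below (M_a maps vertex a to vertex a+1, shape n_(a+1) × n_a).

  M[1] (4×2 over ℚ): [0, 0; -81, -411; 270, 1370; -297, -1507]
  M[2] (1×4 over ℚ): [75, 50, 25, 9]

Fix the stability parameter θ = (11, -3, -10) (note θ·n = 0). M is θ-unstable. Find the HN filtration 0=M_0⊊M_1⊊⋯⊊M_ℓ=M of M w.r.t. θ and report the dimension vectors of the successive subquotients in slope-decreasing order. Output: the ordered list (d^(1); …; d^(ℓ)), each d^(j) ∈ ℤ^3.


Interval decomposition of M: I[1,1], I[1,3], I[2,2]^3.
HN type (ℓ=3): μ^(1)=11; μ^(2)=-2/3; μ^(3)=-3

((1, 0, 0); (1, 1, 1); (0, 3, 0))


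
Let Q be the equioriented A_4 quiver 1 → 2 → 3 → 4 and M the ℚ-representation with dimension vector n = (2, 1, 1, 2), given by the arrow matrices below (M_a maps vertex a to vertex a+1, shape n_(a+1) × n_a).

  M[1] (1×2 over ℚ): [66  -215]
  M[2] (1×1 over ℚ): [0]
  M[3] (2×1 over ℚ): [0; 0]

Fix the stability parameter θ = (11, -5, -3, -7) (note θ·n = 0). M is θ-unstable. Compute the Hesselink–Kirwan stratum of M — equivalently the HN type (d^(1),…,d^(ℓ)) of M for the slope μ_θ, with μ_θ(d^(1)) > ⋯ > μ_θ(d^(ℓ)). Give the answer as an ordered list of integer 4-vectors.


Barcode: M ≅ I[1,1], I[1,2], I[3,3], I[4,4]^2. HN layers by μ_θ (4 steps, strictly decreasing):
  μ^(1)=11; μ^(2)=3; μ^(3)=-3; μ^(4)=-7

((1, 0, 0, 0); (1, 1, 0, 0); (0, 0, 1, 0); (0, 0, 0, 2))


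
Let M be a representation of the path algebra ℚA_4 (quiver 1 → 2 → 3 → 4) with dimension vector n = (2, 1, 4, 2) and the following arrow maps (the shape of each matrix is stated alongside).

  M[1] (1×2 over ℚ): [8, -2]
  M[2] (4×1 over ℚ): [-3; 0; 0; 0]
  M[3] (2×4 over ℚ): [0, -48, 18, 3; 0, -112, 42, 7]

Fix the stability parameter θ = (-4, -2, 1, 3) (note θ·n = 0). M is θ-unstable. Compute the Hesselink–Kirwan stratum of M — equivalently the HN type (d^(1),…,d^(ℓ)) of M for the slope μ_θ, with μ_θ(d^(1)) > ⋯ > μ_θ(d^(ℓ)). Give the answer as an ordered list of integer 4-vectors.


Via rank(M_{q-1}∘⋯∘M_p): M ≅ I[1,1], I[1,3], I[3,3]^2, I[3,4], I[4,4].
μ_θ-semistable layers: μ^(1)=3; μ^(2)=1; μ^(3)=-2; μ^(4)=-4

((0, 0, 0, 2); (0, 0, 4, 0); (0, 1, 0, 0); (2, 0, 0, 0))


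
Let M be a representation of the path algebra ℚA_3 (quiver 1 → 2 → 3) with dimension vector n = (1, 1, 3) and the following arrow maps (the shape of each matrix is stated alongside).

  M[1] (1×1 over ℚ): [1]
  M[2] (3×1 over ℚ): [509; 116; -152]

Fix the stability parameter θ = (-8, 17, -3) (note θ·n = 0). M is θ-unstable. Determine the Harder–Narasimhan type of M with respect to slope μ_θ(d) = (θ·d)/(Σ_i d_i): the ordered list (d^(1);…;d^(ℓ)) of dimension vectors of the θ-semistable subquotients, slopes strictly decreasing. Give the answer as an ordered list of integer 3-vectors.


Interval decomposition of M: I[1,3], I[3,3]^2.
HN type (ℓ=3): μ^(1)=7; μ^(2)=-3; μ^(3)=-8

((0, 1, 1); (0, 0, 2); (1, 0, 0))


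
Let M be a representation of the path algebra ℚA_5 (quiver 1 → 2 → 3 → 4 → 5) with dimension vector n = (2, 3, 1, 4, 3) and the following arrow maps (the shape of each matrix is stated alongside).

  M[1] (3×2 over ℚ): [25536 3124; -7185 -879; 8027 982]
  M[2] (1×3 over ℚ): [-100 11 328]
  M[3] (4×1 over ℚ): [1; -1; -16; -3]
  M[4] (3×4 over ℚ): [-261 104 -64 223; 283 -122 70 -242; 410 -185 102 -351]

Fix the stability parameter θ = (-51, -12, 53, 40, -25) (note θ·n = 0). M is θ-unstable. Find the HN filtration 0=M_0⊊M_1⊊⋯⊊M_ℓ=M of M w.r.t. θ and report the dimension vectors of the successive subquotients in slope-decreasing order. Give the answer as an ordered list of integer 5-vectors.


Via rank(M_{q-1}∘⋯∘M_p): M ≅ I[1,2], I[1,5], I[2,2], I[4,4], I[4,5]^2.
μ_θ-semistable layers: μ^(1)=40; μ^(2)=68/3; μ^(3)=15/2; μ^(4)=-12; μ^(5)=-51

((0, 0, 0, 1, 0); (0, 0, 1, 1, 1); (0, 0, 0, 2, 2); (0, 3, 0, 0, 0); (2, 0, 0, 0, 0))


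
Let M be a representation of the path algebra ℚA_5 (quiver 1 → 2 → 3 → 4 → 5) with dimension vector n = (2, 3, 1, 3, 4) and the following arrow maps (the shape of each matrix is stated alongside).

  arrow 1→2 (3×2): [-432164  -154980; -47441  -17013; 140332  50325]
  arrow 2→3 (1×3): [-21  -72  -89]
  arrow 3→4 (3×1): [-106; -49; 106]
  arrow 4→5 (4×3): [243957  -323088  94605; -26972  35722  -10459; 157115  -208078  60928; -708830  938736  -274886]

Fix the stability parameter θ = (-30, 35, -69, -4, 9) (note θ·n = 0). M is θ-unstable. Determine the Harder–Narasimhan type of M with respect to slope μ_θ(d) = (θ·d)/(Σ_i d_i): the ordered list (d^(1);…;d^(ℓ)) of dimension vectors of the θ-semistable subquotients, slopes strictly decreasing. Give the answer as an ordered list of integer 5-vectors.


Barcode: M ≅ I[1,2], I[1,4], I[2,2], I[4,5]^2, I[5,5]^2. HN layers by μ_θ (5 steps, strictly decreasing):
  μ^(1)=35; μ^(2)=9; μ^(3)=-4; μ^(4)=-17; μ^(5)=-30

((0, 2, 0, 0, 0); (0, 0, 0, 0, 4); (0, 0, 0, 3, 0); (0, 1, 1, 0, 0); (2, 0, 0, 0, 0))


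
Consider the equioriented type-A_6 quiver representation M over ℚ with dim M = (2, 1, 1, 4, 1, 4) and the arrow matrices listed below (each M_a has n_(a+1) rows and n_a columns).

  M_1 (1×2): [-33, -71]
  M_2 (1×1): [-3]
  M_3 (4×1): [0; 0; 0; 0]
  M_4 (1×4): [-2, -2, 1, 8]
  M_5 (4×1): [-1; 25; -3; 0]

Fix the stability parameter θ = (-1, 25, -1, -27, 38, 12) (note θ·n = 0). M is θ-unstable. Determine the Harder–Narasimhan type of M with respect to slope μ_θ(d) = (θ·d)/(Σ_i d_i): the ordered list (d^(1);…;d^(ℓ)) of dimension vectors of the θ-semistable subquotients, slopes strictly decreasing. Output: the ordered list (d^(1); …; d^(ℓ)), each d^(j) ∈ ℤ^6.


Barcode: M ≅ I[1,1], I[1,3], I[4,4]^3, I[4,6], I[6,6]^3. HN layers by μ_θ (4 steps, strictly decreasing):
  μ^(1)=25; μ^(2)=12; μ^(3)=-1; μ^(4)=-27

((0, 0, 0, 0, 1, 1); (0, 1, 1, 0, 0, 3); (2, 0, 0, 0, 0, 0); (0, 0, 0, 4, 0, 0))


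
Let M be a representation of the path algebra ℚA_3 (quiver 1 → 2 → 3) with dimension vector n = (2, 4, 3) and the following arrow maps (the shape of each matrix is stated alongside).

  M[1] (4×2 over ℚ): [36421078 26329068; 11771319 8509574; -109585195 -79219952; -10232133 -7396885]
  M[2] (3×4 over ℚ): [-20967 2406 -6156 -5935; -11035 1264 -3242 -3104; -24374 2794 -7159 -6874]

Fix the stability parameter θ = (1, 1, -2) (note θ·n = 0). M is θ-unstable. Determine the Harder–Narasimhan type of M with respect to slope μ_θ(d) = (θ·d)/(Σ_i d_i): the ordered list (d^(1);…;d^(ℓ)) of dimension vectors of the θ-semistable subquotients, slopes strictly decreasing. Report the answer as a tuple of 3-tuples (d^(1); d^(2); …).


Via rank(M_{q-1}∘⋯∘M_p): M ≅ I[1,3]^2, I[2,2], I[2,3].
μ_θ-semistable layers: μ^(1)=1; μ^(2)=0; μ^(3)=-1/2

((0, 1, 0); (2, 2, 2); (0, 1, 1))


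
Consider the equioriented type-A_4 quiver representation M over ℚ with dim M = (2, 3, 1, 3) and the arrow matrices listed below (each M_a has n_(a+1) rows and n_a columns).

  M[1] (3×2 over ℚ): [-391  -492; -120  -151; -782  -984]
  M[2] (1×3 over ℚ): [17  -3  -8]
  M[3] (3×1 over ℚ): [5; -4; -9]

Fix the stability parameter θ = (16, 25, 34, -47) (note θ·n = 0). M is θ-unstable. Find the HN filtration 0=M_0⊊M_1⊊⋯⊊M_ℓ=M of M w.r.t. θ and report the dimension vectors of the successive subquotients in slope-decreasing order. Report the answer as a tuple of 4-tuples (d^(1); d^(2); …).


Barcode: M ≅ I[1,2], I[1,4], I[2,2], I[4,4]^2. HN layers by μ_θ (4 steps, strictly decreasing):
  μ^(1)=25; μ^(2)=16; μ^(3)=7; μ^(4)=-47

((0, 2, 0, 0); (1, 0, 0, 0); (1, 1, 1, 1); (0, 0, 0, 2))


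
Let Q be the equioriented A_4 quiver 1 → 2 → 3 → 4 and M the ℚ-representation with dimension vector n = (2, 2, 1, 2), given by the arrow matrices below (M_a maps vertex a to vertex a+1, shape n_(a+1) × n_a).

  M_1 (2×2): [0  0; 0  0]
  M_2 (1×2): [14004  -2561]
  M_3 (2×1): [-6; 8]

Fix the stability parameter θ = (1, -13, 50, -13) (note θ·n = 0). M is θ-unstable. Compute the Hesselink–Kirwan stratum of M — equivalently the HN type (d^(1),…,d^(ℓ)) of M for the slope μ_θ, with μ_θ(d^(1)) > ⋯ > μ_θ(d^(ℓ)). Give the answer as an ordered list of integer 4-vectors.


Barcode: M ≅ I[1,1]^2, I[2,2], I[2,4], I[4,4]. HN layers by μ_θ (3 steps, strictly decreasing):
  μ^(1)=37/2; μ^(2)=1; μ^(3)=-13

((0, 0, 1, 1); (2, 0, 0, 0); (0, 2, 0, 1))


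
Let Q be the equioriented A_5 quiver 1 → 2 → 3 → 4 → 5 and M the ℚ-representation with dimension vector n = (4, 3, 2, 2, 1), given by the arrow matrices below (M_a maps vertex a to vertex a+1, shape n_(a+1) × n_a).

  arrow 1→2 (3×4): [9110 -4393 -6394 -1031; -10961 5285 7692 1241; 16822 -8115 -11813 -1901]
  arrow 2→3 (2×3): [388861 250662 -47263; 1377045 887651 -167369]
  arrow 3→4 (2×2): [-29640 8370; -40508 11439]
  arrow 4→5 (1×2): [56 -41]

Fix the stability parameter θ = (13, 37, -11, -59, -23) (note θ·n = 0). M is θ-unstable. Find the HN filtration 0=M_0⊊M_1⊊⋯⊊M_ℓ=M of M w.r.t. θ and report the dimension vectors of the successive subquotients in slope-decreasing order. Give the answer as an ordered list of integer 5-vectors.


Barcode: M ≅ I[1,1], I[1,2], I[1,3], I[1,5], I[4,4]. HN layers by μ_θ (4 steps, strictly decreasing):
  μ^(1)=37; μ^(2)=13; μ^(3)=-43/5; μ^(4)=-59

((0, 1, 0, 0, 0); (3, 1, 1, 0, 0); (1, 1, 1, 1, 1); (0, 0, 0, 1, 0))


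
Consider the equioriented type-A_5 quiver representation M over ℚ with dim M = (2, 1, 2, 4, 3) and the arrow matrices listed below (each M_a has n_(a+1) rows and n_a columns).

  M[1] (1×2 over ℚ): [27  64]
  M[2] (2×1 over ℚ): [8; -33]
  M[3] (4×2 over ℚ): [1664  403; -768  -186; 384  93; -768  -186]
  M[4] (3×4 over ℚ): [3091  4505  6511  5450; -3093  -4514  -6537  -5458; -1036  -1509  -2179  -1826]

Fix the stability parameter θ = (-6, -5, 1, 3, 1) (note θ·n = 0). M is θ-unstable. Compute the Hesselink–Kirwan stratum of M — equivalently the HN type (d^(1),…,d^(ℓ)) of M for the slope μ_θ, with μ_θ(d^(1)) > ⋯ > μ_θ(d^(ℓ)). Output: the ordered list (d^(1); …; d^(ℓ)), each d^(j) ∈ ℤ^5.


Barcode: M ≅ I[1,1], I[1,5], I[3,3], I[4,4], I[4,5]^2. HN layers by μ_θ (5 steps, strictly decreasing):
  μ^(1)=3; μ^(2)=2; μ^(3)=1; μ^(4)=-5; μ^(5)=-6

((0, 0, 0, 1, 0); (0, 0, 0, 3, 3); (0, 0, 2, 0, 0); (0, 1, 0, 0, 0); (2, 0, 0, 0, 0))


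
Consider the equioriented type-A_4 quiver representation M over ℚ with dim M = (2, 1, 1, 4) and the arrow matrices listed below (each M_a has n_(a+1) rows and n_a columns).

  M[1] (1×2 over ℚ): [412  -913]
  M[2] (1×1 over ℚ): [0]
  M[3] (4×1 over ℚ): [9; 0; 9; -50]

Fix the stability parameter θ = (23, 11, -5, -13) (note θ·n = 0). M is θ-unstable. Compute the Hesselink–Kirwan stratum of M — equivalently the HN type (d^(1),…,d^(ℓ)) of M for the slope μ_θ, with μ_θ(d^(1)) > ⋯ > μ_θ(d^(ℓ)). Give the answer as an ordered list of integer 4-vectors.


Via rank(M_{q-1}∘⋯∘M_p): M ≅ I[1,1], I[1,2], I[3,4], I[4,4]^3.
μ_θ-semistable layers: μ^(1)=23; μ^(2)=17; μ^(3)=-9; μ^(4)=-13

((1, 0, 0, 0); (1, 1, 0, 0); (0, 0, 1, 1); (0, 0, 0, 3))


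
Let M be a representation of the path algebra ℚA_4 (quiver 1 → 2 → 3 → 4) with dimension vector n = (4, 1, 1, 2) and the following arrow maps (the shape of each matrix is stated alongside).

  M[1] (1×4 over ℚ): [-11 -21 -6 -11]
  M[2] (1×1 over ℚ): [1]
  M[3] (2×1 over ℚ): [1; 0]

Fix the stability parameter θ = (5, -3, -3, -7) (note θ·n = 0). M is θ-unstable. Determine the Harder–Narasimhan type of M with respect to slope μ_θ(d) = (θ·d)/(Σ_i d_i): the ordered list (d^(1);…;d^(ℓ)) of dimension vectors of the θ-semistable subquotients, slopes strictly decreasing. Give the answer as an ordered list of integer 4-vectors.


Interval decomposition of M: I[1,1]^3, I[1,4], I[4,4].
HN type (ℓ=3): μ^(1)=5; μ^(2)=-2; μ^(3)=-7

((3, 0, 0, 0); (1, 1, 1, 1); (0, 0, 0, 1))


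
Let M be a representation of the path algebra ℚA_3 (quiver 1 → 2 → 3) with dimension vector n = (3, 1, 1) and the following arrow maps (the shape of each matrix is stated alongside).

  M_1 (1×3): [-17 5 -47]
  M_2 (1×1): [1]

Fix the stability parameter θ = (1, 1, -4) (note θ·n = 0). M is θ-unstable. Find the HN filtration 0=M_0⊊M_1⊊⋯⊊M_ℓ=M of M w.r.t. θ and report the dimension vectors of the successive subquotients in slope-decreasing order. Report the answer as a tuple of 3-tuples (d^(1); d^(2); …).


Interval decomposition of M: I[1,1]^2, I[1,3].
HN type (ℓ=2): μ^(1)=1; μ^(2)=-2/3

((2, 0, 0); (1, 1, 1))


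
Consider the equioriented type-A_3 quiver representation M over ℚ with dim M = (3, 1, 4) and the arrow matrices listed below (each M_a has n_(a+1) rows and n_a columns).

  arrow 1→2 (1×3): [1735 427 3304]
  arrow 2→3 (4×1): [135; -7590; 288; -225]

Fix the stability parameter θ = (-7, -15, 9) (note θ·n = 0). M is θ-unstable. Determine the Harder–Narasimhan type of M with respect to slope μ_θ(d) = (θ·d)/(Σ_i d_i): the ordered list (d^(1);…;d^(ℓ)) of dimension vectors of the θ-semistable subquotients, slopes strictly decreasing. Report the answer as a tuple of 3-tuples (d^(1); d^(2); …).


Barcode: M ≅ I[1,1]^2, I[1,3], I[3,3]^3. HN layers by μ_θ (3 steps, strictly decreasing):
  μ^(1)=9; μ^(2)=-7; μ^(3)=-11

((0, 0, 4); (2, 0, 0); (1, 1, 0))


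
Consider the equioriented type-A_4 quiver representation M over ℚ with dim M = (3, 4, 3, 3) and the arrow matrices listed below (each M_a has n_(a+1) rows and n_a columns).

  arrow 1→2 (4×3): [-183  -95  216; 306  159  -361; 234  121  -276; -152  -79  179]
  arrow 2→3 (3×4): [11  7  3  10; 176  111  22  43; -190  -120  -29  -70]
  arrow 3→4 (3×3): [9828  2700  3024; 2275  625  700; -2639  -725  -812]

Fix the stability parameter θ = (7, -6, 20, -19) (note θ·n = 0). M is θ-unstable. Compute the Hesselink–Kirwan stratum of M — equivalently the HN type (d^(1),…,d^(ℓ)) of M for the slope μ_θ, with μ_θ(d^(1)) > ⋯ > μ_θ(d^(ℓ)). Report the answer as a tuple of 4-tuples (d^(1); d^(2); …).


Barcode: M ≅ I[1,2], I[1,3], I[1,4], I[2,3], I[4,4]^2. HN layers by μ_θ (4 steps, strictly decreasing):
  μ^(1)=20; μ^(2)=1/2; μ^(3)=-6; μ^(4)=-19

((0, 0, 2, 0); (3, 3, 1, 1); (0, 1, 0, 0); (0, 0, 0, 2))


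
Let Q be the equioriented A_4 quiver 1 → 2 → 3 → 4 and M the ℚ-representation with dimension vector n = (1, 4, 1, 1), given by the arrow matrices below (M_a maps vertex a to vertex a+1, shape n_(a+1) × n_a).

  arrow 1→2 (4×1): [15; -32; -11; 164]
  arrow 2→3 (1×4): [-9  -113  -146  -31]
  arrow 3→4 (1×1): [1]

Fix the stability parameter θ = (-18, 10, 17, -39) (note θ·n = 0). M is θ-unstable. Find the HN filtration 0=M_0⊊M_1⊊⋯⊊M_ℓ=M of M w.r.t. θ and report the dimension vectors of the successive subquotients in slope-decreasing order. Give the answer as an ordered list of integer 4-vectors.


Via rank(M_{q-1}∘⋯∘M_p): M ≅ I[1,4], I[2,2]^3.
μ_θ-semistable layers: μ^(1)=10; μ^(2)=-4; μ^(3)=-18

((0, 3, 0, 0); (0, 1, 1, 1); (1, 0, 0, 0))


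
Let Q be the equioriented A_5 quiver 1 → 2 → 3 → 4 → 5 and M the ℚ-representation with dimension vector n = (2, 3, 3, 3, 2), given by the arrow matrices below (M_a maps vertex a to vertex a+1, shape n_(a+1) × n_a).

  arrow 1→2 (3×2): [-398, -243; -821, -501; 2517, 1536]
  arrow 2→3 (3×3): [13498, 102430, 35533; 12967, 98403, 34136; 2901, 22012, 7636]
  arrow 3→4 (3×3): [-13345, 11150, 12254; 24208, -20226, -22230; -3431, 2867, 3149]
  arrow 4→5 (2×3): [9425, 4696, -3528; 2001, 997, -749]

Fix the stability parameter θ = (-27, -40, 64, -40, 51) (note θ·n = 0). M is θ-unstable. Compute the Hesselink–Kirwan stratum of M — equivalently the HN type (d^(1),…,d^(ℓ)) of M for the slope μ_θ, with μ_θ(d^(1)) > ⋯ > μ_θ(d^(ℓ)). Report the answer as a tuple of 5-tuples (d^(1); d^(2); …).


Barcode: M ≅ I[1,5]^2, I[2,3], I[4,4]. HN layers by μ_θ (5 steps, strictly decreasing):
  μ^(1)=64; μ^(2)=51; μ^(3)=12; μ^(4)=-67/2; μ^(5)=-40

((0, 0, 1, 0, 0); (0, 0, 0, 0, 2); (0, 0, 2, 2, 0); (2, 2, 0, 0, 0); (0, 1, 0, 1, 0))


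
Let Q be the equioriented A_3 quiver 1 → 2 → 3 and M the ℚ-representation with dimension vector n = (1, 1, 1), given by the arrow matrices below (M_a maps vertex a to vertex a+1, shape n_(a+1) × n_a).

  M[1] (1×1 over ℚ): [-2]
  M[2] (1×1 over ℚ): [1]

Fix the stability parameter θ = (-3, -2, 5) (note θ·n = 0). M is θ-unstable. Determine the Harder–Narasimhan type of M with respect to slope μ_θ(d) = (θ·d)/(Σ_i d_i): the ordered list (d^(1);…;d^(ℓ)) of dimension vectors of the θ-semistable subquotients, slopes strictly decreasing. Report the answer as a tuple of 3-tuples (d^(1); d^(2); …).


Via rank(M_{q-1}∘⋯∘M_p): M ≅ I[1,3].
μ_θ-semistable layers: μ^(1)=5; μ^(2)=-2; μ^(3)=-3

((0, 0, 1); (0, 1, 0); (1, 0, 0))


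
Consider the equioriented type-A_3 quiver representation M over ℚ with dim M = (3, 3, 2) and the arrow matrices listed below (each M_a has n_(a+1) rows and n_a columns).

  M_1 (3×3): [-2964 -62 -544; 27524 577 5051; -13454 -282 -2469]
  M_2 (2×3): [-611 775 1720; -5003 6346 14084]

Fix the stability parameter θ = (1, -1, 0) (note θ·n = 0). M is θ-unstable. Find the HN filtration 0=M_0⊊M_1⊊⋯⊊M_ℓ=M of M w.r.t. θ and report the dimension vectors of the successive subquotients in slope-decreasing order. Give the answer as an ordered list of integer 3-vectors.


Via rank(M_{q-1}∘⋯∘M_p): M ≅ I[1,1], I[1,3]^2, I[2,2].
μ_θ-semistable layers: μ^(1)=1; μ^(2)=0; μ^(3)=-1

((1, 0, 0); (2, 2, 2); (0, 1, 0))


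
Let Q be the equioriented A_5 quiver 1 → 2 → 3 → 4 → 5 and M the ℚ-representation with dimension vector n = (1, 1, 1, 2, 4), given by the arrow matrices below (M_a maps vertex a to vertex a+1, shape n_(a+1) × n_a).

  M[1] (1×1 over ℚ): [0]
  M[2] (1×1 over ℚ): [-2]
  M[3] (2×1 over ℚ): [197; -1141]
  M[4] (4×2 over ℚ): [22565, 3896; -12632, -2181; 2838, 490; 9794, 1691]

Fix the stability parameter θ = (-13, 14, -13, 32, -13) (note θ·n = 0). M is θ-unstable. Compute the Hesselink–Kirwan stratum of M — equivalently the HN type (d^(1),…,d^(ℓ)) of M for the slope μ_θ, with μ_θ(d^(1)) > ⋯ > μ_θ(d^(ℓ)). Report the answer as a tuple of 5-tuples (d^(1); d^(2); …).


Barcode: M ≅ I[1,1], I[2,5], I[4,5], I[5,5]^2. HN layers by μ_θ (3 steps, strictly decreasing):
  μ^(1)=19/2; μ^(2)=1/2; μ^(3)=-13

((0, 0, 0, 2, 2); (0, 1, 1, 0, 0); (1, 0, 0, 0, 2))


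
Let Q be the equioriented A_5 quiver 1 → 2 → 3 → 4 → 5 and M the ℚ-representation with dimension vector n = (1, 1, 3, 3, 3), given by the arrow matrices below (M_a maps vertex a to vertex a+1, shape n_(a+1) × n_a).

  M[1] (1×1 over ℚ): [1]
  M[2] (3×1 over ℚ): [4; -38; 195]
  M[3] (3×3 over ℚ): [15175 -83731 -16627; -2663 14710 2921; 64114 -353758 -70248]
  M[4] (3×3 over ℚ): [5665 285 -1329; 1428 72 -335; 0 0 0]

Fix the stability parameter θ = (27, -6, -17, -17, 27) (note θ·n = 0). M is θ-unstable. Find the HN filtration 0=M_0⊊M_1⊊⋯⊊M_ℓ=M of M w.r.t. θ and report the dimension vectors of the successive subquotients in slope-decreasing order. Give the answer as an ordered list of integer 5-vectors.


Interval decomposition of M: I[1,4], I[3,5]^2, I[5,5].
HN type (ℓ=3): μ^(1)=27; μ^(2)=-13/4; μ^(3)=-17

((0, 0, 0, 0, 3); (1, 1, 1, 1, 0); (0, 0, 2, 2, 0))


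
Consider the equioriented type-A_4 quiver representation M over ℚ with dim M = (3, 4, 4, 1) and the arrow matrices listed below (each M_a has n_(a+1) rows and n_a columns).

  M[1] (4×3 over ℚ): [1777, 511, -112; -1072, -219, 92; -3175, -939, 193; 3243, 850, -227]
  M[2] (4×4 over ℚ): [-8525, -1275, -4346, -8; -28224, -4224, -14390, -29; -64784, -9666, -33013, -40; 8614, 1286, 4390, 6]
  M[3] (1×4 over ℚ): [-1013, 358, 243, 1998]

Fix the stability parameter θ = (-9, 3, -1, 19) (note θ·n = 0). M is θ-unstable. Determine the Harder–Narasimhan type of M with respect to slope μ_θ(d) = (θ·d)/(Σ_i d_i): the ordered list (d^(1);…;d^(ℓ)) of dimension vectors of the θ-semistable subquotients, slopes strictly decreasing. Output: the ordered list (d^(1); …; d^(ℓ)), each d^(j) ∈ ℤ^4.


Interval decomposition of M: I[1,3]^2, I[1,4], I[2,2], I[3,3].
HN type (ℓ=5): μ^(1)=19; μ^(2)=3; μ^(3)=1; μ^(4)=-1; μ^(5)=-9

((0, 0, 0, 1); (0, 1, 0, 0); (0, 3, 3, 0); (0, 0, 1, 0); (3, 0, 0, 0))


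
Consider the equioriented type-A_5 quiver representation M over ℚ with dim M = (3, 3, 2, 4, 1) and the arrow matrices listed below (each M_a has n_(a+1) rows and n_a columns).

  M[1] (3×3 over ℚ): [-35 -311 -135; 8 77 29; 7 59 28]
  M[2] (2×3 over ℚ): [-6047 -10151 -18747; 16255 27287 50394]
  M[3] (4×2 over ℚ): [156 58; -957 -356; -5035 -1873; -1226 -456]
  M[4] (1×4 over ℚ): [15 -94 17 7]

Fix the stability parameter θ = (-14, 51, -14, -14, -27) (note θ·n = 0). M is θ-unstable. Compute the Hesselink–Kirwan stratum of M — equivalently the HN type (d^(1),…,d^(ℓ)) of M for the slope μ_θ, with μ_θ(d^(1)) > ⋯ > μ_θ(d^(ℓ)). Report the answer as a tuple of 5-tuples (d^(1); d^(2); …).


Barcode: M ≅ I[1,2], I[1,4], I[1,5], I[4,4]^2. HN layers by μ_θ (4 steps, strictly decreasing):
  μ^(1)=51; μ^(2)=23/3; μ^(3)=-1; μ^(4)=-14

((0, 1, 0, 0, 0); (0, 1, 1, 1, 0); (0, 1, 1, 1, 1); (3, 0, 0, 2, 0))


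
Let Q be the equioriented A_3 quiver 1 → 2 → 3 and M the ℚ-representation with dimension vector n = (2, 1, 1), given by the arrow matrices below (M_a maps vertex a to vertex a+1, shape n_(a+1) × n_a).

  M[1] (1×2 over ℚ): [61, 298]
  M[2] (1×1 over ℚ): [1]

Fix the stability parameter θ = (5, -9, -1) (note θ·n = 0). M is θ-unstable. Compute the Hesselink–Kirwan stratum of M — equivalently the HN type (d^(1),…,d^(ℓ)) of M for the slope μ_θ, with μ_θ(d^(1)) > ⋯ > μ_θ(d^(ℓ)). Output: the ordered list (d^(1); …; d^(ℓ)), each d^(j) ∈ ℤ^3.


Via rank(M_{q-1}∘⋯∘M_p): M ≅ I[1,1], I[1,3].
μ_θ-semistable layers: μ^(1)=5; μ^(2)=-1; μ^(3)=-2

((1, 0, 0); (0, 0, 1); (1, 1, 0))


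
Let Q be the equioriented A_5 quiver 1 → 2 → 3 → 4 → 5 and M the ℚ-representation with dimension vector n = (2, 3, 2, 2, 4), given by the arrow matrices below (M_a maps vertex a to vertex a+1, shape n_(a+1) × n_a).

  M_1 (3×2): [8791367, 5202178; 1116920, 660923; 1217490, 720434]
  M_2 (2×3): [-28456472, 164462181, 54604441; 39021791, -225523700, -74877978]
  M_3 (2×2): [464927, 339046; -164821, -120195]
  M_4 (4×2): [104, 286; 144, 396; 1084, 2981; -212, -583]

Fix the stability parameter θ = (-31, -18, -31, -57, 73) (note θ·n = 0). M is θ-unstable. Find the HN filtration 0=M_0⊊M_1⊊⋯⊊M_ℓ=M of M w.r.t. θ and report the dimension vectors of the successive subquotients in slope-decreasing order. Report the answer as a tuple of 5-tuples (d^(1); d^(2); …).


Interval decomposition of M: I[1,4], I[1,5], I[2,2], I[5,5]^3.
HN type (ℓ=3): μ^(1)=73; μ^(2)=-18; μ^(3)=-137/4

((0, 0, 0, 0, 4); (0, 1, 0, 0, 0); (2, 2, 2, 2, 0))


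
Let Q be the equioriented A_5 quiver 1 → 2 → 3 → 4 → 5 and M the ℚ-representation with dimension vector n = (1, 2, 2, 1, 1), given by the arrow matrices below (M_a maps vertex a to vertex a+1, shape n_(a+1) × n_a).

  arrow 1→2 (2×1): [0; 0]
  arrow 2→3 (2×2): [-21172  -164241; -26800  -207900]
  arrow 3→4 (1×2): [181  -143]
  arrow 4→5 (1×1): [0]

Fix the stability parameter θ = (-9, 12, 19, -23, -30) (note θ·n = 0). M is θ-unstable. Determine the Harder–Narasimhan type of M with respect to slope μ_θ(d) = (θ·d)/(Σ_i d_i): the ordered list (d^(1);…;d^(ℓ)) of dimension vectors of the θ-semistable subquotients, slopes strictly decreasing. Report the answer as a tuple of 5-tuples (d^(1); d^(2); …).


Barcode: M ≅ I[1,1], I[2,2], I[2,4], I[3,3], I[5,5]. HN layers by μ_θ (5 steps, strictly decreasing):
  μ^(1)=19; μ^(2)=12; μ^(3)=8/3; μ^(4)=-9; μ^(5)=-30

((0, 0, 1, 0, 0); (0, 1, 0, 0, 0); (0, 1, 1, 1, 0); (1, 0, 0, 0, 0); (0, 0, 0, 0, 1))


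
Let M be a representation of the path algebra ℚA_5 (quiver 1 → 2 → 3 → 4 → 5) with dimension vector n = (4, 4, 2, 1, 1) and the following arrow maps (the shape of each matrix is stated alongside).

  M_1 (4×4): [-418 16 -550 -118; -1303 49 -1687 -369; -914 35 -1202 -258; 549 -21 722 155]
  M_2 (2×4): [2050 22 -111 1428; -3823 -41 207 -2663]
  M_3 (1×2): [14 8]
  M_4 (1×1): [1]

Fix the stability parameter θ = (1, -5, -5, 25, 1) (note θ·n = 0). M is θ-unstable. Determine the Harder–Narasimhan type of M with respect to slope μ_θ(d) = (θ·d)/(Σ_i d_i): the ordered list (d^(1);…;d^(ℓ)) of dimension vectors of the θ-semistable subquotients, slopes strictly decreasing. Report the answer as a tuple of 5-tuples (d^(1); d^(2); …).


Interval decomposition of M: I[1,1], I[1,2], I[1,3], I[1,5], I[2,2].
HN type (ℓ=5): μ^(1)=13; μ^(2)=1; μ^(3)=-2; μ^(4)=-3; μ^(5)=-5

((0, 0, 0, 1, 1); (1, 0, 0, 0, 0); (1, 1, 0, 0, 0); (2, 2, 2, 0, 0); (0, 1, 0, 0, 0))


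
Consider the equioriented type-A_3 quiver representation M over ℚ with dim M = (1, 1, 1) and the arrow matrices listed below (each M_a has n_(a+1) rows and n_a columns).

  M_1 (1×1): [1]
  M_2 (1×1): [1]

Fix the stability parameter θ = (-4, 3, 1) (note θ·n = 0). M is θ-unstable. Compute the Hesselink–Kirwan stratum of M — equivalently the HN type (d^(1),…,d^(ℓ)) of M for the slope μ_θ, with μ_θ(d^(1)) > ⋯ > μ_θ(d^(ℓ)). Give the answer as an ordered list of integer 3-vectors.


Via rank(M_{q-1}∘⋯∘M_p): M ≅ I[1,3].
μ_θ-semistable layers: μ^(1)=2; μ^(2)=-4

((0, 1, 1); (1, 0, 0))


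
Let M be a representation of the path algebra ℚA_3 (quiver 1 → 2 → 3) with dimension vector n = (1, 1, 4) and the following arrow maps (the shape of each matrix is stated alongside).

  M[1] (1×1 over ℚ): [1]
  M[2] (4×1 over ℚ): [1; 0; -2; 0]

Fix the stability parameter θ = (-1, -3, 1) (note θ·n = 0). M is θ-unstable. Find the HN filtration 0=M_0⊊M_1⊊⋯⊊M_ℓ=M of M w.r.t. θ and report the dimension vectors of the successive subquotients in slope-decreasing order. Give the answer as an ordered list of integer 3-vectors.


Barcode: M ≅ I[1,3], I[3,3]^3. HN layers by μ_θ (2 steps, strictly decreasing):
  μ^(1)=1; μ^(2)=-2

((0, 0, 4); (1, 1, 0))


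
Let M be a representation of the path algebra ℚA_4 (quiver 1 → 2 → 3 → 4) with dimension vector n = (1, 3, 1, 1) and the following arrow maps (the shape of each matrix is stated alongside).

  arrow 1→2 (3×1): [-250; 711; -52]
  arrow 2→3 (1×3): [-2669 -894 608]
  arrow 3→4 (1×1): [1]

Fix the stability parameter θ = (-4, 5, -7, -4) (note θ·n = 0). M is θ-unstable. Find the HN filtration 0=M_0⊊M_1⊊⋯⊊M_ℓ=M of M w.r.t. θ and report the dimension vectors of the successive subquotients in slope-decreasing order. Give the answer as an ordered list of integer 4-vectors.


Interval decomposition of M: I[1,2], I[2,2], I[2,4].
HN type (ℓ=3): μ^(1)=5; μ^(2)=-2; μ^(3)=-4

((0, 2, 0, 0); (0, 1, 1, 1); (1, 0, 0, 0))


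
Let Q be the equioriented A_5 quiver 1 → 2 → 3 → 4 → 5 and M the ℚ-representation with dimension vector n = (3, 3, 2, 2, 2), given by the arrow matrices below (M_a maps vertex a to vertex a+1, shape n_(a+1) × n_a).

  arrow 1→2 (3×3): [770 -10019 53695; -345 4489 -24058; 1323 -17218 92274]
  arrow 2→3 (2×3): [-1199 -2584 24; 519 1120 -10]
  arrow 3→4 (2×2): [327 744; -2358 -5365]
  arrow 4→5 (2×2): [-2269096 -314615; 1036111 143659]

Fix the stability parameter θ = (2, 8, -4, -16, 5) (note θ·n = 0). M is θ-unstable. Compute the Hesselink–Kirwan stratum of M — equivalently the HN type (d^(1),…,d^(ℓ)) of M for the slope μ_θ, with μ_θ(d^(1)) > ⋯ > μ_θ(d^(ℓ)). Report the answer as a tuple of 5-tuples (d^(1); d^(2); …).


Via rank(M_{q-1}∘⋯∘M_p): M ≅ I[1,2], I[1,5]^2.
μ_θ-semistable layers: μ^(1)=8; μ^(2)=5; μ^(3)=2; μ^(4)=-5/2

((0, 1, 0, 0, 0); (0, 0, 0, 0, 2); (1, 0, 0, 0, 0); (2, 2, 2, 2, 0))


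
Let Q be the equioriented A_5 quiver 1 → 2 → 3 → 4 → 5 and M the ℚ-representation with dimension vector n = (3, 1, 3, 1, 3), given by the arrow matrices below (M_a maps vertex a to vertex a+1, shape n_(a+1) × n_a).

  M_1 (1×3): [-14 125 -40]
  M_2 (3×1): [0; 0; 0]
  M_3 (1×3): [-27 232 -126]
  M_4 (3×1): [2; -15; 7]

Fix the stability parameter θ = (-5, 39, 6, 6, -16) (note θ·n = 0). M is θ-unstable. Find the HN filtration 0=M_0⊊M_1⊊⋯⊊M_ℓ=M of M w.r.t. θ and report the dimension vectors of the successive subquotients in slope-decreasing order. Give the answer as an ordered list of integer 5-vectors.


Barcode: M ≅ I[1,1]^2, I[1,2], I[3,3]^2, I[3,5], I[5,5]^2. HN layers by μ_θ (5 steps, strictly decreasing):
  μ^(1)=39; μ^(2)=6; μ^(3)=-4/3; μ^(4)=-5; μ^(5)=-16

((0, 1, 0, 0, 0); (0, 0, 2, 0, 0); (0, 0, 1, 1, 1); (3, 0, 0, 0, 0); (0, 0, 0, 0, 2))


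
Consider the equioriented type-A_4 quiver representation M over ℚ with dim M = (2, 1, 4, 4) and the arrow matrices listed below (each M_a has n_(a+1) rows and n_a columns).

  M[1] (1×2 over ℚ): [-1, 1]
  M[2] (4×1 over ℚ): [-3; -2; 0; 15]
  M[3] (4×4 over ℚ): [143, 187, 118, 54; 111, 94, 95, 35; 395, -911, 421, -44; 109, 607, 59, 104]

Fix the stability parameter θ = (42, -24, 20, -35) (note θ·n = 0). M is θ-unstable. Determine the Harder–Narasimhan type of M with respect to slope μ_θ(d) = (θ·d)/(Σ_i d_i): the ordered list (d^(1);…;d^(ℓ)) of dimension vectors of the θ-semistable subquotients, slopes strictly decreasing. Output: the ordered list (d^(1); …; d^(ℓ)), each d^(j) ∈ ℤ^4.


Interval decomposition of M: I[1,1], I[1,4], I[3,4]^3.
HN type (ℓ=3): μ^(1)=42; μ^(2)=3/4; μ^(3)=-15/2

((1, 0, 0, 0); (1, 1, 1, 1); (0, 0, 3, 3))


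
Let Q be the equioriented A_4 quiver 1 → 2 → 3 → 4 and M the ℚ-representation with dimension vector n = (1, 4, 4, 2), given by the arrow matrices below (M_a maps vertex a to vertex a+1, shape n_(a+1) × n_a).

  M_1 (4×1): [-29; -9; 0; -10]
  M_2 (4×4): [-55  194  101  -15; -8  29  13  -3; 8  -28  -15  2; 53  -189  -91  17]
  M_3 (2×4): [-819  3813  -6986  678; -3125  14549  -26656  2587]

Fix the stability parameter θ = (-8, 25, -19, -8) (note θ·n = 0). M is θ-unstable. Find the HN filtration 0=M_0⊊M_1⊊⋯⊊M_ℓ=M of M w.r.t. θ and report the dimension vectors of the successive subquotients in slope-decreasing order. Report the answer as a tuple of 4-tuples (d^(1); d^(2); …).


Interval decomposition of M: I[1,4], I[2,3]^2, I[2,4].
HN type (ℓ=3): μ^(1)=3; μ^(2)=-2/3; μ^(3)=-8

((0, 2, 2, 0); (0, 2, 2, 2); (1, 0, 0, 0))


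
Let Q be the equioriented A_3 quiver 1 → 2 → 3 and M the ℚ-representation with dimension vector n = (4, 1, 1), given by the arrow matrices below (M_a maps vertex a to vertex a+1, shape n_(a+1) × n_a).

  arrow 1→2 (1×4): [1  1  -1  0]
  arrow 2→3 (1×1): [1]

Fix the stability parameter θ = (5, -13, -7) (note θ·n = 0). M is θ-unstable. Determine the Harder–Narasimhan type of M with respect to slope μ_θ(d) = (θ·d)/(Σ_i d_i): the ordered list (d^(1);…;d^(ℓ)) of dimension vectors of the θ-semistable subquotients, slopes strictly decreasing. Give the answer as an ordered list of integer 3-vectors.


Interval decomposition of M: I[1,1]^3, I[1,3].
HN type (ℓ=2): μ^(1)=5; μ^(2)=-5

((3, 0, 0); (1, 1, 1))


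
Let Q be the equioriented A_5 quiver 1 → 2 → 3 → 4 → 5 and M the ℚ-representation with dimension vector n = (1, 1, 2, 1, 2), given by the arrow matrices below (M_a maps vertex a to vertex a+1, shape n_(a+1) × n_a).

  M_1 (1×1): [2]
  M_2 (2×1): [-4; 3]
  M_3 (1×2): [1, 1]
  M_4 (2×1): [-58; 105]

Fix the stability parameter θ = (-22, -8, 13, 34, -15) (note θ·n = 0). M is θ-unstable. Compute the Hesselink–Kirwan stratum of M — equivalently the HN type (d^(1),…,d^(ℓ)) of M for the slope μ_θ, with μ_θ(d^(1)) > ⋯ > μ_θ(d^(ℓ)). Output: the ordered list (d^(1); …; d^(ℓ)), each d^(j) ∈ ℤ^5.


Via rank(M_{q-1}∘⋯∘M_p): M ≅ I[1,5], I[3,3], I[5,5].
μ_θ-semistable layers: μ^(1)=13; μ^(2)=32/3; μ^(3)=-8; μ^(4)=-15; μ^(5)=-22

((0, 0, 1, 0, 0); (0, 0, 1, 1, 1); (0, 1, 0, 0, 0); (0, 0, 0, 0, 1); (1, 0, 0, 0, 0))


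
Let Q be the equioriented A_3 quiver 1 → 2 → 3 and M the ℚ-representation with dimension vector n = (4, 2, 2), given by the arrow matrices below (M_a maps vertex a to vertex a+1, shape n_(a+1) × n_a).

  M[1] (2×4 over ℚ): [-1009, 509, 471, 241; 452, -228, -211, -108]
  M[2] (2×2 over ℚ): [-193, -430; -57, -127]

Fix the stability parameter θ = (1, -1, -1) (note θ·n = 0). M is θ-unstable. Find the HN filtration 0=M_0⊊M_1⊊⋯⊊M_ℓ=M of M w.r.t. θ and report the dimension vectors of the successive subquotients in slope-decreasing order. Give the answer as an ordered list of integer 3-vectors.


Via rank(M_{q-1}∘⋯∘M_p): M ≅ I[1,1]^2, I[1,3]^2.
μ_θ-semistable layers: μ^(1)=1; μ^(2)=-1/3

((2, 0, 0); (2, 2, 2))


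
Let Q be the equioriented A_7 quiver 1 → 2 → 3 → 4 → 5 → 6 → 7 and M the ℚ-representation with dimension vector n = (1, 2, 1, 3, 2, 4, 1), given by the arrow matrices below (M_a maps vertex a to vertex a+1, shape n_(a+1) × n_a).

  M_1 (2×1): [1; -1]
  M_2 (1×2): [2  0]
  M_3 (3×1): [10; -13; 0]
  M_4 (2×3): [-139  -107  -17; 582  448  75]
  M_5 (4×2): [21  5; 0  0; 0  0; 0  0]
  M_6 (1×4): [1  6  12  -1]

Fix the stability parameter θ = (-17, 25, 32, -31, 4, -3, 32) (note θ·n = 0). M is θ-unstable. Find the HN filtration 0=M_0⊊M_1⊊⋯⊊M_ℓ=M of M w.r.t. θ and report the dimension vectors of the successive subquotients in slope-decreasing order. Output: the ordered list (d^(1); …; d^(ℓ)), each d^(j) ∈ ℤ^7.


Via rank(M_{q-1}∘⋯∘M_p): M ≅ I[1,7], I[2,2], I[4,4], I[4,5], I[6,6]^3.
μ_θ-semistable layers: μ^(1)=32; μ^(2)=25; μ^(3)=27/5; μ^(4)=4; μ^(5)=-3; μ^(6)=-17; μ^(7)=-31

((0, 0, 0, 0, 0, 0, 1); (0, 1, 0, 0, 0, 0, 0); (0, 1, 1, 1, 1, 1, 0); (0, 0, 0, 0, 1, 0, 0); (0, 0, 0, 0, 0, 3, 0); (1, 0, 0, 0, 0, 0, 0); (0, 0, 0, 2, 0, 0, 0))


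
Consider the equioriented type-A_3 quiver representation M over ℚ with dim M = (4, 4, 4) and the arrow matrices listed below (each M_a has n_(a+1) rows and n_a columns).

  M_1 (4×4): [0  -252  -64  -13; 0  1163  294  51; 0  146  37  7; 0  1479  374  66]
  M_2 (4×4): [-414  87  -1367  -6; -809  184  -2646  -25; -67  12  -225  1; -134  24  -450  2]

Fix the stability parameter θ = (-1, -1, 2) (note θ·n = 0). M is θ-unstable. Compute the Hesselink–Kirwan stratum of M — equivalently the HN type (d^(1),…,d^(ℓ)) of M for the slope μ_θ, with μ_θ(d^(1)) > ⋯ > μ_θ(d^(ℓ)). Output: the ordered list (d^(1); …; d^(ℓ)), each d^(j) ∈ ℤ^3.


Barcode: M ≅ I[1,1], I[1,3]^3, I[2,2], I[3,3]. HN layers by μ_θ (2 steps, strictly decreasing):
  μ^(1)=2; μ^(2)=-1

((0, 0, 4); (4, 4, 0))


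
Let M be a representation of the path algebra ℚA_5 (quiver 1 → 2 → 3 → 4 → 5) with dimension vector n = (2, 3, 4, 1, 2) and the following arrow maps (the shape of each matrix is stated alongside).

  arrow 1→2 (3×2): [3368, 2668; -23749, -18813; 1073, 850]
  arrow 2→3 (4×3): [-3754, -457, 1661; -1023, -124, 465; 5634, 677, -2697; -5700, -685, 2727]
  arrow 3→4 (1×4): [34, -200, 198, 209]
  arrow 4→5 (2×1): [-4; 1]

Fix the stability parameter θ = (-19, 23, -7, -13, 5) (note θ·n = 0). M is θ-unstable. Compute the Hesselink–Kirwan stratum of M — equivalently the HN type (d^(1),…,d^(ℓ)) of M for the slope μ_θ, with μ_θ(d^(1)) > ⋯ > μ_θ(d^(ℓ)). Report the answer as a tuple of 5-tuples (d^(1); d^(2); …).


Interval decomposition of M: I[1,3], I[1,5], I[2,2], I[3,3]^2, I[5,5].
HN type (ℓ=6): μ^(1)=23; μ^(2)=8; μ^(3)=5; μ^(4)=1; μ^(5)=-7; μ^(6)=-19

((0, 1, 0, 0, 0); (0, 1, 1, 0, 0); (0, 0, 0, 0, 2); (0, 1, 1, 1, 0); (0, 0, 2, 0, 0); (2, 0, 0, 0, 0))


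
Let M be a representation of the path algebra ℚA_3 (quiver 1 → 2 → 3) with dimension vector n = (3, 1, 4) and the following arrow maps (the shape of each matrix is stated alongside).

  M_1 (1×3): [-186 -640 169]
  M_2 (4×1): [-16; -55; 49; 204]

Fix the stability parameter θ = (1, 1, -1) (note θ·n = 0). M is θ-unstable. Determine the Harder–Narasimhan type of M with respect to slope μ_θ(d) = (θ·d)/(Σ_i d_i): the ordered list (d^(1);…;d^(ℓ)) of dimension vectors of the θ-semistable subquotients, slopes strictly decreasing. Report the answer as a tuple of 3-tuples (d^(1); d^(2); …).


Via rank(M_{q-1}∘⋯∘M_p): M ≅ I[1,1]^2, I[1,3], I[3,3]^3.
μ_θ-semistable layers: μ^(1)=1; μ^(2)=1/3; μ^(3)=-1

((2, 0, 0); (1, 1, 1); (0, 0, 3))


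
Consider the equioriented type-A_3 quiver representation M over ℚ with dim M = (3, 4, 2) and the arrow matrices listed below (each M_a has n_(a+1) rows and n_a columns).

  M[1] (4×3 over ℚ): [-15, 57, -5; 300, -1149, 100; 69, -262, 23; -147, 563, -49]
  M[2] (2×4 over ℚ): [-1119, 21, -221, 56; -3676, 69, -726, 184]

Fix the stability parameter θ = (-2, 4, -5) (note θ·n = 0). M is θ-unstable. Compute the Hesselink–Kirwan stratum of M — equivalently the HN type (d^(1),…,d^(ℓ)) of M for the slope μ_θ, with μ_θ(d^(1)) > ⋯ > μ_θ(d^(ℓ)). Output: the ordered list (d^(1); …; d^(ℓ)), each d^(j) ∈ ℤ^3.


Interval decomposition of M: I[1,1], I[1,2], I[1,3], I[2,2], I[2,3].
HN type (ℓ=3): μ^(1)=4; μ^(2)=-1/2; μ^(3)=-2

((0, 2, 0); (0, 2, 2); (3, 0, 0))


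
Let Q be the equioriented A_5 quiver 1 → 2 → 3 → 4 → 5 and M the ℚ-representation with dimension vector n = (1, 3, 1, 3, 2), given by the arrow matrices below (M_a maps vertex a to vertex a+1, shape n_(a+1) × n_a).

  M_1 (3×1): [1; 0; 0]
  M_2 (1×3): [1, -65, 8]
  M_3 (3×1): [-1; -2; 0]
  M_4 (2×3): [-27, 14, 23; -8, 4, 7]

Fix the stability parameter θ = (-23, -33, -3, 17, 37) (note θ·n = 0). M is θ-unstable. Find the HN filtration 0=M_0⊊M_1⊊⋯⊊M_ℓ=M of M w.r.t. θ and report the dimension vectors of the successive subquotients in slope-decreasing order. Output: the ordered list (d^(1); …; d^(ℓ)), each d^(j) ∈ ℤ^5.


Via rank(M_{q-1}∘⋯∘M_p): M ≅ I[1,5], I[2,2]^2, I[4,4], I[4,5].
μ_θ-semistable layers: μ^(1)=37; μ^(2)=17; μ^(3)=-3; μ^(4)=-28; μ^(5)=-33

((0, 0, 0, 0, 2); (0, 0, 0, 3, 0); (0, 0, 1, 0, 0); (1, 1, 0, 0, 0); (0, 2, 0, 0, 0))
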